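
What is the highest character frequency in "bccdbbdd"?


Input: bccdbbdd
Character counts:
  'b': 3
  'c': 2
  'd': 3
Maximum frequency: 3

3


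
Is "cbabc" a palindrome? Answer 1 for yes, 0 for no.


Input: cbabc
Reversed: cbabc
  Compare pos 0 ('c') with pos 4 ('c'): match
  Compare pos 1 ('b') with pos 3 ('b'): match
Result: palindrome

1


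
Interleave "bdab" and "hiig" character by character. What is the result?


Interleaving "bdab" and "hiig":
  Position 0: 'b' from first, 'h' from second => "bh"
  Position 1: 'd' from first, 'i' from second => "di"
  Position 2: 'a' from first, 'i' from second => "ai"
  Position 3: 'b' from first, 'g' from second => "bg"
Result: bhdiaibg

bhdiaibg


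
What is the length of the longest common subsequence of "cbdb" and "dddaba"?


LCS of "cbdb" and "dddaba"
DP table:
           d    d    d    a    b    a
      0    0    0    0    0    0    0
  c   0    0    0    0    0    0    0
  b   0    0    0    0    0    1    1
  d   0    1    1    1    1    1    1
  b   0    1    1    1    1    2    2
LCS length = dp[4][6] = 2

2


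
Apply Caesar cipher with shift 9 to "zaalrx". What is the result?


Caesar cipher: shift "zaalrx" by 9
  'z' (pos 25) + 9 = pos 8 = 'i'
  'a' (pos 0) + 9 = pos 9 = 'j'
  'a' (pos 0) + 9 = pos 9 = 'j'
  'l' (pos 11) + 9 = pos 20 = 'u'
  'r' (pos 17) + 9 = pos 0 = 'a'
  'x' (pos 23) + 9 = pos 6 = 'g'
Result: ijjuag

ijjuag


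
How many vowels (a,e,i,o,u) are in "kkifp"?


Input: kkifp
Checking each character:
  'k' at position 0: consonant
  'k' at position 1: consonant
  'i' at position 2: vowel (running total: 1)
  'f' at position 3: consonant
  'p' at position 4: consonant
Total vowels: 1

1


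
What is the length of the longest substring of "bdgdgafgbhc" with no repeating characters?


Input: "bdgdgafgbhc"
Sliding window (track last position of each char):
  Position 0 ('b'): window [0,0] length 1 -- new best
  Position 1 ('d'): window [0,1] length 2 -- new best
  Position 2 ('g'): window [0,2] length 3 -- new best
  Position 3 ('d'): repeat (last at 1), move window start to 2
  Position 3 ('d'): window [2,3] length 2
  Position 4 ('g'): repeat (last at 2), move window start to 3
  Position 4 ('g'): window [3,4] length 2
  Position 5 ('a'): window [3,5] length 3
  Position 6 ('f'): window [3,6] length 4 -- new best
  Position 7 ('g'): repeat (last at 4), move window start to 5
  Position 7 ('g'): window [5,7] length 3
  Position 8 ('b'): window [5,8] length 4
  Position 9 ('h'): window [5,9] length 5 -- new best
  Position 10 ('c'): window [5,10] length 6 -- new best
Longest substring with no repeats: "afgbhc" with length 6

6


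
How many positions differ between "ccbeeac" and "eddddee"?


Comparing "ccbeeac" and "eddddee" position by position:
  Position 0: 'c' vs 'e' => DIFFER
  Position 1: 'c' vs 'd' => DIFFER
  Position 2: 'b' vs 'd' => DIFFER
  Position 3: 'e' vs 'd' => DIFFER
  Position 4: 'e' vs 'd' => DIFFER
  Position 5: 'a' vs 'e' => DIFFER
  Position 6: 'c' vs 'e' => DIFFER
Positions that differ: 7

7


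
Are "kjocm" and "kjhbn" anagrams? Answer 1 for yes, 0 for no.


Strings: "kjocm", "kjhbn"
Sorted first:  cjkmo
Sorted second: bhjkn
Differ at position 0: 'c' vs 'b' => not anagrams

0


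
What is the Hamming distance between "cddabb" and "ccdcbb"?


Comparing "cddabb" and "ccdcbb" position by position:
  Position 0: 'c' vs 'c' => same
  Position 1: 'd' vs 'c' => differ
  Position 2: 'd' vs 'd' => same
  Position 3: 'a' vs 'c' => differ
  Position 4: 'b' vs 'b' => same
  Position 5: 'b' vs 'b' => same
Total differences (Hamming distance): 2

2


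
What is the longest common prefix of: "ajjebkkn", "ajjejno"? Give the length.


Words: ajjebkkn, ajjejno
  Position 0: all 'a' => match
  Position 1: all 'j' => match
  Position 2: all 'j' => match
  Position 3: all 'e' => match
  Position 4: ('b', 'j') => mismatch, stop
LCP = "ajje" (length 4)

4


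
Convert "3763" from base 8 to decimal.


Input: "3763" in base 8
Positional expansion:
  Digit '3' (value 3) x 8^3 = 1536
  Digit '7' (value 7) x 8^2 = 448
  Digit '6' (value 6) x 8^1 = 48
  Digit '3' (value 3) x 8^0 = 3
Sum = 2035

2035


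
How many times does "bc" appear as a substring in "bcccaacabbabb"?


Searching for "bc" in "bcccaacabbabb"
Scanning each position:
  Position 0: "bc" => MATCH
  Position 1: "cc" => no
  Position 2: "cc" => no
  Position 3: "ca" => no
  Position 4: "aa" => no
  Position 5: "ac" => no
  Position 6: "ca" => no
  Position 7: "ab" => no
  Position 8: "bb" => no
  Position 9: "ba" => no
  Position 10: "ab" => no
  Position 11: "bb" => no
Total occurrences: 1

1


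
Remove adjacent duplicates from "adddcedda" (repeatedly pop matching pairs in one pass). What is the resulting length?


Input: adddcedda
Stack-based adjacent duplicate removal:
  Read 'a': push. Stack: a
  Read 'd': push. Stack: ad
  Read 'd': matches stack top 'd' => pop. Stack: a
  Read 'd': push. Stack: ad
  Read 'c': push. Stack: adc
  Read 'e': push. Stack: adce
  Read 'd': push. Stack: adced
  Read 'd': matches stack top 'd' => pop. Stack: adce
  Read 'a': push. Stack: adcea
Final stack: "adcea" (length 5)

5


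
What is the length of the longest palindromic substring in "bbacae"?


Input: "bbacae"
Checking substrings for palindromes:
  [2:5] "aca" (len 3) => palindrome
  [0:2] "bb" (len 2) => palindrome
Longest palindromic substring: "aca" with length 3

3


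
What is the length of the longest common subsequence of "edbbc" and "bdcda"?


LCS of "edbbc" and "bdcda"
DP table:
           b    d    c    d    a
      0    0    0    0    0    0
  e   0    0    0    0    0    0
  d   0    0    1    1    1    1
  b   0    1    1    1    1    1
  b   0    1    1    1    1    1
  c   0    1    1    2    2    2
LCS length = dp[5][5] = 2

2


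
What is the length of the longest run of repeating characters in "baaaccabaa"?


Input: "baaaccabaa"
Scanning for longest run:
  Position 1 ('a'): new char, reset run to 1
  Position 2 ('a'): continues run of 'a', length=2
  Position 3 ('a'): continues run of 'a', length=3
  Position 4 ('c'): new char, reset run to 1
  Position 5 ('c'): continues run of 'c', length=2
  Position 6 ('a'): new char, reset run to 1
  Position 7 ('b'): new char, reset run to 1
  Position 8 ('a'): new char, reset run to 1
  Position 9 ('a'): continues run of 'a', length=2
Longest run: 'a' with length 3

3


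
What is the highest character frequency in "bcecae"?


Input: bcecae
Character counts:
  'a': 1
  'b': 1
  'c': 2
  'e': 2
Maximum frequency: 2

2


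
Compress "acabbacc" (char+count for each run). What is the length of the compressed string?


Input: acabbacc
Runs:
  'a' x 1 => "a1"
  'c' x 1 => "c1"
  'a' x 1 => "a1"
  'b' x 2 => "b2"
  'a' x 1 => "a1"
  'c' x 2 => "c2"
Compressed: "a1c1a1b2a1c2"
Compressed length: 12

12


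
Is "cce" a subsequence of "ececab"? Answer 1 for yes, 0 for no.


Check if "cce" is a subsequence of "ececab"
Greedy scan:
  Position 0 ('e'): no match needed
  Position 1 ('c'): matches sub[0] = 'c'
  Position 2 ('e'): no match needed
  Position 3 ('c'): matches sub[1] = 'c'
  Position 4 ('a'): no match needed
  Position 5 ('b'): no match needed
Only matched 2/3 characters => not a subsequence

0


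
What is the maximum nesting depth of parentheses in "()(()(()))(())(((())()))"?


Input: "()(()(()))(())(((())()))"
Tracking depth:
  Position 0 '(': depth becomes 1
  Position 1 ')': depth becomes 0
  Position 2 '(': depth becomes 1
  Position 3 '(': depth becomes 2
  Position 4 ')': depth becomes 1
  Position 5 '(': depth becomes 2
  Position 6 '(': depth becomes 3
  Position 7 ')': depth becomes 2
  Position 8 ')': depth becomes 1
  Position 9 ')': depth becomes 0
  Position 10 '(': depth becomes 1
  Position 11 '(': depth becomes 2
  Position 12 ')': depth becomes 1
  Position 13 ')': depth becomes 0
  Position 14 '(': depth becomes 1
  Position 15 '(': depth becomes 2
  Position 16 '(': depth becomes 3
  Position 17 '(': depth becomes 4
  Position 18 ')': depth becomes 3
  Position 19 ')': depth becomes 2
  Position 20 '(': depth becomes 3
  Position 21 ')': depth becomes 2
  Position 22 ')': depth becomes 1
  Position 23 ')': depth becomes 0
Maximum depth reached: 4

4


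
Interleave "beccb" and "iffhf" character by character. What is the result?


Interleaving "beccb" and "iffhf":
  Position 0: 'b' from first, 'i' from second => "bi"
  Position 1: 'e' from first, 'f' from second => "ef"
  Position 2: 'c' from first, 'f' from second => "cf"
  Position 3: 'c' from first, 'h' from second => "ch"
  Position 4: 'b' from first, 'f' from second => "bf"
Result: biefcfchbf

biefcfchbf


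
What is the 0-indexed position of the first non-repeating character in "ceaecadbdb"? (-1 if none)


Input: ceaecadbdb
Character frequencies:
  'a': 2
  'b': 2
  'c': 2
  'd': 2
  'e': 2
Scanning left to right for freq == 1:
  Position 0 ('c'): freq=2, skip
  Position 1 ('e'): freq=2, skip
  Position 2 ('a'): freq=2, skip
  Position 3 ('e'): freq=2, skip
  Position 4 ('c'): freq=2, skip
  Position 5 ('a'): freq=2, skip
  Position 6 ('d'): freq=2, skip
  Position 7 ('b'): freq=2, skip
  Position 8 ('d'): freq=2, skip
  Position 9 ('b'): freq=2, skip
  No unique character found => answer = -1

-1


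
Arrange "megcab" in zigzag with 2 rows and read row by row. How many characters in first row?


Zigzag "megcab" into 2 rows:
Placing characters:
  'm' => row 0
  'e' => row 1
  'g' => row 0
  'c' => row 1
  'a' => row 0
  'b' => row 1
Rows:
  Row 0: "mga"
  Row 1: "ecb"
First row length: 3

3


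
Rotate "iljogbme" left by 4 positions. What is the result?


Input: "iljogbme", rotate left by 4
First 4 characters: "iljo"
Remaining characters: "gbme"
Concatenate remaining + first: "gbme" + "iljo" = "gbmeiljo"

gbmeiljo


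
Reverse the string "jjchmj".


Input: jjchmj
Reading characters right to left:
  Position 5: 'j'
  Position 4: 'm'
  Position 3: 'h'
  Position 2: 'c'
  Position 1: 'j'
  Position 0: 'j'
Reversed: jmhcjj

jmhcjj


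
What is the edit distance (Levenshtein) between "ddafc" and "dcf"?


Computing edit distance: "ddafc" -> "dcf"
DP table:
           d    c    f
      0    1    2    3
  d   1    0    1    2
  d   2    1    1    2
  a   3    2    2    2
  f   4    3    3    2
  c   5    4    3    3
Edit distance = dp[5][3] = 3

3


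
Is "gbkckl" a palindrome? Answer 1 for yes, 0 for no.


Input: gbkckl
Reversed: lkckbg
  Compare pos 0 ('g') with pos 5 ('l'): MISMATCH
  Compare pos 1 ('b') with pos 4 ('k'): MISMATCH
  Compare pos 2 ('k') with pos 3 ('c'): MISMATCH
Result: not a palindrome

0


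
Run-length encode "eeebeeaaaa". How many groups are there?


Input: eeebeeaaaa
Scanning for consecutive runs:
  Group 1: 'e' x 3 (positions 0-2)
  Group 2: 'b' x 1 (positions 3-3)
  Group 3: 'e' x 2 (positions 4-5)
  Group 4: 'a' x 4 (positions 6-9)
Total groups: 4

4


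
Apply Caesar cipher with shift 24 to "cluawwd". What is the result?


Caesar cipher: shift "cluawwd" by 24
  'c' (pos 2) + 24 = pos 0 = 'a'
  'l' (pos 11) + 24 = pos 9 = 'j'
  'u' (pos 20) + 24 = pos 18 = 's'
  'a' (pos 0) + 24 = pos 24 = 'y'
  'w' (pos 22) + 24 = pos 20 = 'u'
  'w' (pos 22) + 24 = pos 20 = 'u'
  'd' (pos 3) + 24 = pos 1 = 'b'
Result: ajsyuub

ajsyuub


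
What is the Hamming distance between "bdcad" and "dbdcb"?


Comparing "bdcad" and "dbdcb" position by position:
  Position 0: 'b' vs 'd' => differ
  Position 1: 'd' vs 'b' => differ
  Position 2: 'c' vs 'd' => differ
  Position 3: 'a' vs 'c' => differ
  Position 4: 'd' vs 'b' => differ
Total differences (Hamming distance): 5

5


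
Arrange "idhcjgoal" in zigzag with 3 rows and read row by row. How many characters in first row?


Zigzag "idhcjgoal" into 3 rows:
Placing characters:
  'i' => row 0
  'd' => row 1
  'h' => row 2
  'c' => row 1
  'j' => row 0
  'g' => row 1
  'o' => row 2
  'a' => row 1
  'l' => row 0
Rows:
  Row 0: "ijl"
  Row 1: "dcga"
  Row 2: "ho"
First row length: 3

3


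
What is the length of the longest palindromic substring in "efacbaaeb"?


Input: "efacbaaeb"
Checking substrings for palindromes:
  [5:7] "aa" (len 2) => palindrome
Longest palindromic substring: "aa" with length 2

2


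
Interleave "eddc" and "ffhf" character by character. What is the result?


Interleaving "eddc" and "ffhf":
  Position 0: 'e' from first, 'f' from second => "ef"
  Position 1: 'd' from first, 'f' from second => "df"
  Position 2: 'd' from first, 'h' from second => "dh"
  Position 3: 'c' from first, 'f' from second => "cf"
Result: efdfdhcf

efdfdhcf


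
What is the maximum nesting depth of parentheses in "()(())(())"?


Input: "()(())(())"
Tracking depth:
  Position 0 '(': depth becomes 1
  Position 1 ')': depth becomes 0
  Position 2 '(': depth becomes 1
  Position 3 '(': depth becomes 2
  Position 4 ')': depth becomes 1
  Position 5 ')': depth becomes 0
  Position 6 '(': depth becomes 1
  Position 7 '(': depth becomes 2
  Position 8 ')': depth becomes 1
  Position 9 ')': depth becomes 0
Maximum depth reached: 2

2


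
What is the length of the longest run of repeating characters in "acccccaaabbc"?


Input: "acccccaaabbc"
Scanning for longest run:
  Position 1 ('c'): new char, reset run to 1
  Position 2 ('c'): continues run of 'c', length=2
  Position 3 ('c'): continues run of 'c', length=3
  Position 4 ('c'): continues run of 'c', length=4
  Position 5 ('c'): continues run of 'c', length=5
  Position 6 ('a'): new char, reset run to 1
  Position 7 ('a'): continues run of 'a', length=2
  Position 8 ('a'): continues run of 'a', length=3
  Position 9 ('b'): new char, reset run to 1
  Position 10 ('b'): continues run of 'b', length=2
  Position 11 ('c'): new char, reset run to 1
Longest run: 'c' with length 5

5


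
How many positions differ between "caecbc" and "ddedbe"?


Comparing "caecbc" and "ddedbe" position by position:
  Position 0: 'c' vs 'd' => DIFFER
  Position 1: 'a' vs 'd' => DIFFER
  Position 2: 'e' vs 'e' => same
  Position 3: 'c' vs 'd' => DIFFER
  Position 4: 'b' vs 'b' => same
  Position 5: 'c' vs 'e' => DIFFER
Positions that differ: 4

4


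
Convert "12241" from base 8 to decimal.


Input: "12241" in base 8
Positional expansion:
  Digit '1' (value 1) x 8^4 = 4096
  Digit '2' (value 2) x 8^3 = 1024
  Digit '2' (value 2) x 8^2 = 128
  Digit '4' (value 4) x 8^1 = 32
  Digit '1' (value 1) x 8^0 = 1
Sum = 5281

5281


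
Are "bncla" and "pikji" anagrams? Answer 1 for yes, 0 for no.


Strings: "bncla", "pikji"
Sorted first:  abcln
Sorted second: iijkp
Differ at position 0: 'a' vs 'i' => not anagrams

0


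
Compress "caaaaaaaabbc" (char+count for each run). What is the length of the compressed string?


Input: caaaaaaaabbc
Runs:
  'c' x 1 => "c1"
  'a' x 8 => "a8"
  'b' x 2 => "b2"
  'c' x 1 => "c1"
Compressed: "c1a8b2c1"
Compressed length: 8

8


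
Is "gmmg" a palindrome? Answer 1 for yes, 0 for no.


Input: gmmg
Reversed: gmmg
  Compare pos 0 ('g') with pos 3 ('g'): match
  Compare pos 1 ('m') with pos 2 ('m'): match
Result: palindrome

1


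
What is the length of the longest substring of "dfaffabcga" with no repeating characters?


Input: "dfaffabcga"
Sliding window (track last position of each char):
  Position 0 ('d'): window [0,0] length 1 -- new best
  Position 1 ('f'): window [0,1] length 2 -- new best
  Position 2 ('a'): window [0,2] length 3 -- new best
  Position 3 ('f'): repeat (last at 1), move window start to 2
  Position 3 ('f'): window [2,3] length 2
  Position 4 ('f'): repeat (last at 3), move window start to 4
  Position 4 ('f'): window [4,4] length 1
  Position 5 ('a'): window [4,5] length 2
  Position 6 ('b'): window [4,6] length 3
  Position 7 ('c'): window [4,7] length 4 -- new best
  Position 8 ('g'): window [4,8] length 5 -- new best
  Position 9 ('a'): repeat (last at 5), move window start to 6
  Position 9 ('a'): window [6,9] length 4
Longest substring with no repeats: "fabcg" with length 5

5


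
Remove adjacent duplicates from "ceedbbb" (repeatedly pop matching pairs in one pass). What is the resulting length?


Input: ceedbbb
Stack-based adjacent duplicate removal:
  Read 'c': push. Stack: c
  Read 'e': push. Stack: ce
  Read 'e': matches stack top 'e' => pop. Stack: c
  Read 'd': push. Stack: cd
  Read 'b': push. Stack: cdb
  Read 'b': matches stack top 'b' => pop. Stack: cd
  Read 'b': push. Stack: cdb
Final stack: "cdb" (length 3)

3


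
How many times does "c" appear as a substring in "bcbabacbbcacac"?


Searching for "c" in "bcbabacbbcacac"
Scanning each position:
  Position 0: "b" => no
  Position 1: "c" => MATCH
  Position 2: "b" => no
  Position 3: "a" => no
  Position 4: "b" => no
  Position 5: "a" => no
  Position 6: "c" => MATCH
  Position 7: "b" => no
  Position 8: "b" => no
  Position 9: "c" => MATCH
  Position 10: "a" => no
  Position 11: "c" => MATCH
  Position 12: "a" => no
  Position 13: "c" => MATCH
Total occurrences: 5

5


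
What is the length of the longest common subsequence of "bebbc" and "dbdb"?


LCS of "bebbc" and "dbdb"
DP table:
           d    b    d    b
      0    0    0    0    0
  b   0    0    1    1    1
  e   0    0    1    1    1
  b   0    0    1    1    2
  b   0    0    1    1    2
  c   0    0    1    1    2
LCS length = dp[5][4] = 2

2


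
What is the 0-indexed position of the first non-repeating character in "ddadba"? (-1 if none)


Input: ddadba
Character frequencies:
  'a': 2
  'b': 1
  'd': 3
Scanning left to right for freq == 1:
  Position 0 ('d'): freq=3, skip
  Position 1 ('d'): freq=3, skip
  Position 2 ('a'): freq=2, skip
  Position 3 ('d'): freq=3, skip
  Position 4 ('b'): unique! => answer = 4

4


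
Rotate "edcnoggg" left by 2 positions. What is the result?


Input: "edcnoggg", rotate left by 2
First 2 characters: "ed"
Remaining characters: "cnoggg"
Concatenate remaining + first: "cnoggg" + "ed" = "cnoggged"

cnoggged


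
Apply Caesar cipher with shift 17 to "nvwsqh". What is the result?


Caesar cipher: shift "nvwsqh" by 17
  'n' (pos 13) + 17 = pos 4 = 'e'
  'v' (pos 21) + 17 = pos 12 = 'm'
  'w' (pos 22) + 17 = pos 13 = 'n'
  's' (pos 18) + 17 = pos 9 = 'j'
  'q' (pos 16) + 17 = pos 7 = 'h'
  'h' (pos 7) + 17 = pos 24 = 'y'
Result: emnjhy

emnjhy


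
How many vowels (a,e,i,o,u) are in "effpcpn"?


Input: effpcpn
Checking each character:
  'e' at position 0: vowel (running total: 1)
  'f' at position 1: consonant
  'f' at position 2: consonant
  'p' at position 3: consonant
  'c' at position 4: consonant
  'p' at position 5: consonant
  'n' at position 6: consonant
Total vowels: 1

1


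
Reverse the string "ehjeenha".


Input: ehjeenha
Reading characters right to left:
  Position 7: 'a'
  Position 6: 'h'
  Position 5: 'n'
  Position 4: 'e'
  Position 3: 'e'
  Position 2: 'j'
  Position 1: 'h'
  Position 0: 'e'
Reversed: ahneejhe

ahneejhe


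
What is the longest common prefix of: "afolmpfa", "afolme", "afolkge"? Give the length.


Words: afolmpfa, afolme, afolkge
  Position 0: all 'a' => match
  Position 1: all 'f' => match
  Position 2: all 'o' => match
  Position 3: all 'l' => match
  Position 4: ('m', 'm', 'k') => mismatch, stop
LCP = "afol" (length 4)

4


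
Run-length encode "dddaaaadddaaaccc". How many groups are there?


Input: dddaaaadddaaaccc
Scanning for consecutive runs:
  Group 1: 'd' x 3 (positions 0-2)
  Group 2: 'a' x 4 (positions 3-6)
  Group 3: 'd' x 3 (positions 7-9)
  Group 4: 'a' x 3 (positions 10-12)
  Group 5: 'c' x 3 (positions 13-15)
Total groups: 5

5


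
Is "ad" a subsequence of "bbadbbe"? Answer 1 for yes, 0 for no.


Check if "ad" is a subsequence of "bbadbbe"
Greedy scan:
  Position 0 ('b'): no match needed
  Position 1 ('b'): no match needed
  Position 2 ('a'): matches sub[0] = 'a'
  Position 3 ('d'): matches sub[1] = 'd'
  Position 4 ('b'): no match needed
  Position 5 ('b'): no match needed
  Position 6 ('e'): no match needed
All 2 characters matched => is a subsequence

1


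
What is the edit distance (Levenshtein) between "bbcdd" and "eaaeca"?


Computing edit distance: "bbcdd" -> "eaaeca"
DP table:
           e    a    a    e    c    a
      0    1    2    3    4    5    6
  b   1    1    2    3    4    5    6
  b   2    2    2    3    4    5    6
  c   3    3    3    3    4    4    5
  d   4    4    4    4    4    5    5
  d   5    5    5    5    5    5    6
Edit distance = dp[5][6] = 6

6


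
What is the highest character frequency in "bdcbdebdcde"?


Input: bdcbdebdcde
Character counts:
  'b': 3
  'c': 2
  'd': 4
  'e': 2
Maximum frequency: 4

4


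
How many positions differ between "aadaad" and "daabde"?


Comparing "aadaad" and "daabde" position by position:
  Position 0: 'a' vs 'd' => DIFFER
  Position 1: 'a' vs 'a' => same
  Position 2: 'd' vs 'a' => DIFFER
  Position 3: 'a' vs 'b' => DIFFER
  Position 4: 'a' vs 'd' => DIFFER
  Position 5: 'd' vs 'e' => DIFFER
Positions that differ: 5

5


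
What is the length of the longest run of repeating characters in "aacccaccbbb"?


Input: "aacccaccbbb"
Scanning for longest run:
  Position 1 ('a'): continues run of 'a', length=2
  Position 2 ('c'): new char, reset run to 1
  Position 3 ('c'): continues run of 'c', length=2
  Position 4 ('c'): continues run of 'c', length=3
  Position 5 ('a'): new char, reset run to 1
  Position 6 ('c'): new char, reset run to 1
  Position 7 ('c'): continues run of 'c', length=2
  Position 8 ('b'): new char, reset run to 1
  Position 9 ('b'): continues run of 'b', length=2
  Position 10 ('b'): continues run of 'b', length=3
Longest run: 'c' with length 3

3


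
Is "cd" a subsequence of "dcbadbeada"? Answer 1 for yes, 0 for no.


Check if "cd" is a subsequence of "dcbadbeada"
Greedy scan:
  Position 0 ('d'): no match needed
  Position 1 ('c'): matches sub[0] = 'c'
  Position 2 ('b'): no match needed
  Position 3 ('a'): no match needed
  Position 4 ('d'): matches sub[1] = 'd'
  Position 5 ('b'): no match needed
  Position 6 ('e'): no match needed
  Position 7 ('a'): no match needed
  Position 8 ('d'): no match needed
  Position 9 ('a'): no match needed
All 2 characters matched => is a subsequence

1


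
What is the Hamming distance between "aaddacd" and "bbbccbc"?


Comparing "aaddacd" and "bbbccbc" position by position:
  Position 0: 'a' vs 'b' => differ
  Position 1: 'a' vs 'b' => differ
  Position 2: 'd' vs 'b' => differ
  Position 3: 'd' vs 'c' => differ
  Position 4: 'a' vs 'c' => differ
  Position 5: 'c' vs 'b' => differ
  Position 6: 'd' vs 'c' => differ
Total differences (Hamming distance): 7

7


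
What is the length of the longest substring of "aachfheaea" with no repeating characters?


Input: "aachfheaea"
Sliding window (track last position of each char):
  Position 0 ('a'): window [0,0] length 1 -- new best
  Position 1 ('a'): repeat (last at 0), move window start to 1
  Position 1 ('a'): window [1,1] length 1
  Position 2 ('c'): window [1,2] length 2 -- new best
  Position 3 ('h'): window [1,3] length 3 -- new best
  Position 4 ('f'): window [1,4] length 4 -- new best
  Position 5 ('h'): repeat (last at 3), move window start to 4
  Position 5 ('h'): window [4,5] length 2
  Position 6 ('e'): window [4,6] length 3
  Position 7 ('a'): window [4,7] length 4
  Position 8 ('e'): repeat (last at 6), move window start to 7
  Position 8 ('e'): window [7,8] length 2
  Position 9 ('a'): repeat (last at 7), move window start to 8
  Position 9 ('a'): window [8,9] length 2
Longest substring with no repeats: "achf" with length 4

4


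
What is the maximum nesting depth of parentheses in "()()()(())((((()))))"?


Input: "()()()(())((((()))))"
Tracking depth:
  Position 0 '(': depth becomes 1
  Position 1 ')': depth becomes 0
  Position 2 '(': depth becomes 1
  Position 3 ')': depth becomes 0
  Position 4 '(': depth becomes 1
  Position 5 ')': depth becomes 0
  Position 6 '(': depth becomes 1
  Position 7 '(': depth becomes 2
  Position 8 ')': depth becomes 1
  Position 9 ')': depth becomes 0
  Position 10 '(': depth becomes 1
  Position 11 '(': depth becomes 2
  Position 12 '(': depth becomes 3
  Position 13 '(': depth becomes 4
  Position 14 '(': depth becomes 5
  Position 15 ')': depth becomes 4
  Position 16 ')': depth becomes 3
  Position 17 ')': depth becomes 2
  Position 18 ')': depth becomes 1
  Position 19 ')': depth becomes 0
Maximum depth reached: 5

5


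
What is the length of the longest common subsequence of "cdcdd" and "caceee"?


LCS of "cdcdd" and "caceee"
DP table:
           c    a    c    e    e    e
      0    0    0    0    0    0    0
  c   0    1    1    1    1    1    1
  d   0    1    1    1    1    1    1
  c   0    1    1    2    2    2    2
  d   0    1    1    2    2    2    2
  d   0    1    1    2    2    2    2
LCS length = dp[5][6] = 2

2


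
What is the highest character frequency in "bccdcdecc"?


Input: bccdcdecc
Character counts:
  'b': 1
  'c': 5
  'd': 2
  'e': 1
Maximum frequency: 5

5


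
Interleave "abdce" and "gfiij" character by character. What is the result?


Interleaving "abdce" and "gfiij":
  Position 0: 'a' from first, 'g' from second => "ag"
  Position 1: 'b' from first, 'f' from second => "bf"
  Position 2: 'd' from first, 'i' from second => "di"
  Position 3: 'c' from first, 'i' from second => "ci"
  Position 4: 'e' from first, 'j' from second => "ej"
Result: agbfdiciej

agbfdiciej


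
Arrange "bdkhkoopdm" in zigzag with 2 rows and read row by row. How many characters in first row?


Zigzag "bdkhkoopdm" into 2 rows:
Placing characters:
  'b' => row 0
  'd' => row 1
  'k' => row 0
  'h' => row 1
  'k' => row 0
  'o' => row 1
  'o' => row 0
  'p' => row 1
  'd' => row 0
  'm' => row 1
Rows:
  Row 0: "bkkod"
  Row 1: "dhopm"
First row length: 5

5


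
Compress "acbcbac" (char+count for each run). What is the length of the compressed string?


Input: acbcbac
Runs:
  'a' x 1 => "a1"
  'c' x 1 => "c1"
  'b' x 1 => "b1"
  'c' x 1 => "c1"
  'b' x 1 => "b1"
  'a' x 1 => "a1"
  'c' x 1 => "c1"
Compressed: "a1c1b1c1b1a1c1"
Compressed length: 14

14


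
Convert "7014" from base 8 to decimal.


Input: "7014" in base 8
Positional expansion:
  Digit '7' (value 7) x 8^3 = 3584
  Digit '0' (value 0) x 8^2 = 0
  Digit '1' (value 1) x 8^1 = 8
  Digit '4' (value 4) x 8^0 = 4
Sum = 3596

3596


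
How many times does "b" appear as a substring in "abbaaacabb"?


Searching for "b" in "abbaaacabb"
Scanning each position:
  Position 0: "a" => no
  Position 1: "b" => MATCH
  Position 2: "b" => MATCH
  Position 3: "a" => no
  Position 4: "a" => no
  Position 5: "a" => no
  Position 6: "c" => no
  Position 7: "a" => no
  Position 8: "b" => MATCH
  Position 9: "b" => MATCH
Total occurrences: 4

4


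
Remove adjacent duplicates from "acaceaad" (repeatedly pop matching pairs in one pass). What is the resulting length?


Input: acaceaad
Stack-based adjacent duplicate removal:
  Read 'a': push. Stack: a
  Read 'c': push. Stack: ac
  Read 'a': push. Stack: aca
  Read 'c': push. Stack: acac
  Read 'e': push. Stack: acace
  Read 'a': push. Stack: acacea
  Read 'a': matches stack top 'a' => pop. Stack: acace
  Read 'd': push. Stack: acaced
Final stack: "acaced" (length 6)

6


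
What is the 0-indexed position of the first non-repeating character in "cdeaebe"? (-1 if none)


Input: cdeaebe
Character frequencies:
  'a': 1
  'b': 1
  'c': 1
  'd': 1
  'e': 3
Scanning left to right for freq == 1:
  Position 0 ('c'): unique! => answer = 0

0


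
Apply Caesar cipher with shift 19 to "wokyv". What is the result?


Caesar cipher: shift "wokyv" by 19
  'w' (pos 22) + 19 = pos 15 = 'p'
  'o' (pos 14) + 19 = pos 7 = 'h'
  'k' (pos 10) + 19 = pos 3 = 'd'
  'y' (pos 24) + 19 = pos 17 = 'r'
  'v' (pos 21) + 19 = pos 14 = 'o'
Result: phdro

phdro


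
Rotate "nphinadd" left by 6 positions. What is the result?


Input: "nphinadd", rotate left by 6
First 6 characters: "nphina"
Remaining characters: "dd"
Concatenate remaining + first: "dd" + "nphina" = "ddnphina"

ddnphina


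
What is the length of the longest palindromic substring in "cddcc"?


Input: "cddcc"
Checking substrings for palindromes:
  [0:4] "cddc" (len 4) => palindrome
  [1:3] "dd" (len 2) => palindrome
  [3:5] "cc" (len 2) => palindrome
Longest palindromic substring: "cddc" with length 4

4


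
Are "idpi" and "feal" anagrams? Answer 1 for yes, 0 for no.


Strings: "idpi", "feal"
Sorted first:  diip
Sorted second: aefl
Differ at position 0: 'd' vs 'a' => not anagrams

0


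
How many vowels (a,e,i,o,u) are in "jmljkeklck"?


Input: jmljkeklck
Checking each character:
  'j' at position 0: consonant
  'm' at position 1: consonant
  'l' at position 2: consonant
  'j' at position 3: consonant
  'k' at position 4: consonant
  'e' at position 5: vowel (running total: 1)
  'k' at position 6: consonant
  'l' at position 7: consonant
  'c' at position 8: consonant
  'k' at position 9: consonant
Total vowels: 1

1


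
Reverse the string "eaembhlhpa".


Input: eaembhlhpa
Reading characters right to left:
  Position 9: 'a'
  Position 8: 'p'
  Position 7: 'h'
  Position 6: 'l'
  Position 5: 'h'
  Position 4: 'b'
  Position 3: 'm'
  Position 2: 'e'
  Position 1: 'a'
  Position 0: 'e'
Reversed: aphlhbmeae

aphlhbmeae


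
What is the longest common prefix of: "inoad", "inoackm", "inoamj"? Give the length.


Words: inoad, inoackm, inoamj
  Position 0: all 'i' => match
  Position 1: all 'n' => match
  Position 2: all 'o' => match
  Position 3: all 'a' => match
  Position 4: ('d', 'c', 'm') => mismatch, stop
LCP = "inoa" (length 4)

4


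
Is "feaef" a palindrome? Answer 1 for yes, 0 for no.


Input: feaef
Reversed: feaef
  Compare pos 0 ('f') with pos 4 ('f'): match
  Compare pos 1 ('e') with pos 3 ('e'): match
Result: palindrome

1


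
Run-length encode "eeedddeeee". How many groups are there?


Input: eeedddeeee
Scanning for consecutive runs:
  Group 1: 'e' x 3 (positions 0-2)
  Group 2: 'd' x 3 (positions 3-5)
  Group 3: 'e' x 4 (positions 6-9)
Total groups: 3

3


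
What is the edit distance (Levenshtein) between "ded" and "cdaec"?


Computing edit distance: "ded" -> "cdaec"
DP table:
           c    d    a    e    c
      0    1    2    3    4    5
  d   1    1    1    2    3    4
  e   2    2    2    2    2    3
  d   3    3    2    3    3    3
Edit distance = dp[3][5] = 3

3


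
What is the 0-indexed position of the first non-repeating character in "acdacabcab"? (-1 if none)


Input: acdacabcab
Character frequencies:
  'a': 4
  'b': 2
  'c': 3
  'd': 1
Scanning left to right for freq == 1:
  Position 0 ('a'): freq=4, skip
  Position 1 ('c'): freq=3, skip
  Position 2 ('d'): unique! => answer = 2

2


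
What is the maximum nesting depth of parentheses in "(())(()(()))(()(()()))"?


Input: "(())(()(()))(()(()()))"
Tracking depth:
  Position 0 '(': depth becomes 1
  Position 1 '(': depth becomes 2
  Position 2 ')': depth becomes 1
  Position 3 ')': depth becomes 0
  Position 4 '(': depth becomes 1
  Position 5 '(': depth becomes 2
  Position 6 ')': depth becomes 1
  Position 7 '(': depth becomes 2
  Position 8 '(': depth becomes 3
  Position 9 ')': depth becomes 2
  Position 10 ')': depth becomes 1
  Position 11 ')': depth becomes 0
  Position 12 '(': depth becomes 1
  Position 13 '(': depth becomes 2
  Position 14 ')': depth becomes 1
  Position 15 '(': depth becomes 2
  Position 16 '(': depth becomes 3
  Position 17 ')': depth becomes 2
  Position 18 '(': depth becomes 3
  Position 19 ')': depth becomes 2
  Position 20 ')': depth becomes 1
  Position 21 ')': depth becomes 0
Maximum depth reached: 3

3


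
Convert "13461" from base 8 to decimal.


Input: "13461" in base 8
Positional expansion:
  Digit '1' (value 1) x 8^4 = 4096
  Digit '3' (value 3) x 8^3 = 1536
  Digit '4' (value 4) x 8^2 = 256
  Digit '6' (value 6) x 8^1 = 48
  Digit '1' (value 1) x 8^0 = 1
Sum = 5937

5937


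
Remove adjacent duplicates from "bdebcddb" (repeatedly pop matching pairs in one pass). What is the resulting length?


Input: bdebcddb
Stack-based adjacent duplicate removal:
  Read 'b': push. Stack: b
  Read 'd': push. Stack: bd
  Read 'e': push. Stack: bde
  Read 'b': push. Stack: bdeb
  Read 'c': push. Stack: bdebc
  Read 'd': push. Stack: bdebcd
  Read 'd': matches stack top 'd' => pop. Stack: bdebc
  Read 'b': push. Stack: bdebcb
Final stack: "bdebcb" (length 6)

6


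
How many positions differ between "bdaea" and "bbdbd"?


Comparing "bdaea" and "bbdbd" position by position:
  Position 0: 'b' vs 'b' => same
  Position 1: 'd' vs 'b' => DIFFER
  Position 2: 'a' vs 'd' => DIFFER
  Position 3: 'e' vs 'b' => DIFFER
  Position 4: 'a' vs 'd' => DIFFER
Positions that differ: 4

4


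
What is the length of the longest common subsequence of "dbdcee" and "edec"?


LCS of "dbdcee" and "edec"
DP table:
           e    d    e    c
      0    0    0    0    0
  d   0    0    1    1    1
  b   0    0    1    1    1
  d   0    0    1    1    1
  c   0    0    1    1    2
  e   0    1    1    2    2
  e   0    1    1    2    2
LCS length = dp[6][4] = 2

2


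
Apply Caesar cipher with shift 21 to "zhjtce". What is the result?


Caesar cipher: shift "zhjtce" by 21
  'z' (pos 25) + 21 = pos 20 = 'u'
  'h' (pos 7) + 21 = pos 2 = 'c'
  'j' (pos 9) + 21 = pos 4 = 'e'
  't' (pos 19) + 21 = pos 14 = 'o'
  'c' (pos 2) + 21 = pos 23 = 'x'
  'e' (pos 4) + 21 = pos 25 = 'z'
Result: uceoxz

uceoxz


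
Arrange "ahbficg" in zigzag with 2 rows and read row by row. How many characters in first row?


Zigzag "ahbficg" into 2 rows:
Placing characters:
  'a' => row 0
  'h' => row 1
  'b' => row 0
  'f' => row 1
  'i' => row 0
  'c' => row 1
  'g' => row 0
Rows:
  Row 0: "abig"
  Row 1: "hfc"
First row length: 4

4


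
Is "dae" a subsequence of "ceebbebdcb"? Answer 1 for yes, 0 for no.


Check if "dae" is a subsequence of "ceebbebdcb"
Greedy scan:
  Position 0 ('c'): no match needed
  Position 1 ('e'): no match needed
  Position 2 ('e'): no match needed
  Position 3 ('b'): no match needed
  Position 4 ('b'): no match needed
  Position 5 ('e'): no match needed
  Position 6 ('b'): no match needed
  Position 7 ('d'): matches sub[0] = 'd'
  Position 8 ('c'): no match needed
  Position 9 ('b'): no match needed
Only matched 1/3 characters => not a subsequence

0


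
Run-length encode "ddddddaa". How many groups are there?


Input: ddddddaa
Scanning for consecutive runs:
  Group 1: 'd' x 6 (positions 0-5)
  Group 2: 'a' x 2 (positions 6-7)
Total groups: 2

2


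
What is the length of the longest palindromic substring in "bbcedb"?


Input: "bbcedb"
Checking substrings for palindromes:
  [0:2] "bb" (len 2) => palindrome
Longest palindromic substring: "bb" with length 2

2


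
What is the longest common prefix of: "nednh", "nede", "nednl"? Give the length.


Words: nednh, nede, nednl
  Position 0: all 'n' => match
  Position 1: all 'e' => match
  Position 2: all 'd' => match
  Position 3: ('n', 'e', 'n') => mismatch, stop
LCP = "ned" (length 3)

3


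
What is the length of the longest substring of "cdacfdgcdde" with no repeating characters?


Input: "cdacfdgcdde"
Sliding window (track last position of each char):
  Position 0 ('c'): window [0,0] length 1 -- new best
  Position 1 ('d'): window [0,1] length 2 -- new best
  Position 2 ('a'): window [0,2] length 3 -- new best
  Position 3 ('c'): repeat (last at 0), move window start to 1
  Position 3 ('c'): window [1,3] length 3
  Position 4 ('f'): window [1,4] length 4 -- new best
  Position 5 ('d'): repeat (last at 1), move window start to 2
  Position 5 ('d'): window [2,5] length 4
  Position 6 ('g'): window [2,6] length 5 -- new best
  Position 7 ('c'): repeat (last at 3), move window start to 4
  Position 7 ('c'): window [4,7] length 4
  Position 8 ('d'): repeat (last at 5), move window start to 6
  Position 8 ('d'): window [6,8] length 3
  Position 9 ('d'): repeat (last at 8), move window start to 9
  Position 9 ('d'): window [9,9] length 1
  Position 10 ('e'): window [9,10] length 2
Longest substring with no repeats: "acfdg" with length 5

5


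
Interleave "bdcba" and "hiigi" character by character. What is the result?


Interleaving "bdcba" and "hiigi":
  Position 0: 'b' from first, 'h' from second => "bh"
  Position 1: 'd' from first, 'i' from second => "di"
  Position 2: 'c' from first, 'i' from second => "ci"
  Position 3: 'b' from first, 'g' from second => "bg"
  Position 4: 'a' from first, 'i' from second => "ai"
Result: bhdicibgai

bhdicibgai


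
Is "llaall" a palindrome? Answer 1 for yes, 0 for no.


Input: llaall
Reversed: llaall
  Compare pos 0 ('l') with pos 5 ('l'): match
  Compare pos 1 ('l') with pos 4 ('l'): match
  Compare pos 2 ('a') with pos 3 ('a'): match
Result: palindrome

1


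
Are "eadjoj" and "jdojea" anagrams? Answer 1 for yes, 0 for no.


Strings: "eadjoj", "jdojea"
Sorted first:  adejjo
Sorted second: adejjo
Sorted forms match => anagrams

1


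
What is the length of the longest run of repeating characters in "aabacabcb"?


Input: "aabacabcb"
Scanning for longest run:
  Position 1 ('a'): continues run of 'a', length=2
  Position 2 ('b'): new char, reset run to 1
  Position 3 ('a'): new char, reset run to 1
  Position 4 ('c'): new char, reset run to 1
  Position 5 ('a'): new char, reset run to 1
  Position 6 ('b'): new char, reset run to 1
  Position 7 ('c'): new char, reset run to 1
  Position 8 ('b'): new char, reset run to 1
Longest run: 'a' with length 2

2


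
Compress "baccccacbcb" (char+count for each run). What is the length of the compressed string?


Input: baccccacbcb
Runs:
  'b' x 1 => "b1"
  'a' x 1 => "a1"
  'c' x 4 => "c4"
  'a' x 1 => "a1"
  'c' x 1 => "c1"
  'b' x 1 => "b1"
  'c' x 1 => "c1"
  'b' x 1 => "b1"
Compressed: "b1a1c4a1c1b1c1b1"
Compressed length: 16

16


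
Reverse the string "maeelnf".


Input: maeelnf
Reading characters right to left:
  Position 6: 'f'
  Position 5: 'n'
  Position 4: 'l'
  Position 3: 'e'
  Position 2: 'e'
  Position 1: 'a'
  Position 0: 'm'
Reversed: fnleeam

fnleeam


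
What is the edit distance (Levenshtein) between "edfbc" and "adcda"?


Computing edit distance: "edfbc" -> "adcda"
DP table:
           a    d    c    d    a
      0    1    2    3    4    5
  e   1    1    2    3    4    5
  d   2    2    1    2    3    4
  f   3    3    2    2    3    4
  b   4    4    3    3    3    4
  c   5    5    4    3    4    4
Edit distance = dp[5][5] = 4

4


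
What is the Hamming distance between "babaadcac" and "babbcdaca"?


Comparing "babaadcac" and "babbcdaca" position by position:
  Position 0: 'b' vs 'b' => same
  Position 1: 'a' vs 'a' => same
  Position 2: 'b' vs 'b' => same
  Position 3: 'a' vs 'b' => differ
  Position 4: 'a' vs 'c' => differ
  Position 5: 'd' vs 'd' => same
  Position 6: 'c' vs 'a' => differ
  Position 7: 'a' vs 'c' => differ
  Position 8: 'c' vs 'a' => differ
Total differences (Hamming distance): 5

5


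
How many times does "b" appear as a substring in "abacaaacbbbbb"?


Searching for "b" in "abacaaacbbbbb"
Scanning each position:
  Position 0: "a" => no
  Position 1: "b" => MATCH
  Position 2: "a" => no
  Position 3: "c" => no
  Position 4: "a" => no
  Position 5: "a" => no
  Position 6: "a" => no
  Position 7: "c" => no
  Position 8: "b" => MATCH
  Position 9: "b" => MATCH
  Position 10: "b" => MATCH
  Position 11: "b" => MATCH
  Position 12: "b" => MATCH
Total occurrences: 6

6


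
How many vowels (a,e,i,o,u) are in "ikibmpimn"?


Input: ikibmpimn
Checking each character:
  'i' at position 0: vowel (running total: 1)
  'k' at position 1: consonant
  'i' at position 2: vowel (running total: 2)
  'b' at position 3: consonant
  'm' at position 4: consonant
  'p' at position 5: consonant
  'i' at position 6: vowel (running total: 3)
  'm' at position 7: consonant
  'n' at position 8: consonant
Total vowels: 3

3


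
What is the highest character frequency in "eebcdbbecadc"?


Input: eebcdbbecadc
Character counts:
  'a': 1
  'b': 3
  'c': 3
  'd': 2
  'e': 3
Maximum frequency: 3

3
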